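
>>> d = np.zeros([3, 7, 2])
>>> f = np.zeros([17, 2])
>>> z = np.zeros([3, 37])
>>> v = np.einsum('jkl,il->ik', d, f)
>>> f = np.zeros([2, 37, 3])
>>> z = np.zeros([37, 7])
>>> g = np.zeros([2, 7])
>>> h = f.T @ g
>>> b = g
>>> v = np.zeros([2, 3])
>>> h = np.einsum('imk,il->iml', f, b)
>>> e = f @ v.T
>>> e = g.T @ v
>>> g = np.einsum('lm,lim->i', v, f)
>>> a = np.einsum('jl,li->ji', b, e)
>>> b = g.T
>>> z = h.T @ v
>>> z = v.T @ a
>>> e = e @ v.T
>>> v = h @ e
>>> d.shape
(3, 7, 2)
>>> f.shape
(2, 37, 3)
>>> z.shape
(3, 3)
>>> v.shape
(2, 37, 2)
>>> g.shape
(37,)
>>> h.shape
(2, 37, 7)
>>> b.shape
(37,)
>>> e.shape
(7, 2)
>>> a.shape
(2, 3)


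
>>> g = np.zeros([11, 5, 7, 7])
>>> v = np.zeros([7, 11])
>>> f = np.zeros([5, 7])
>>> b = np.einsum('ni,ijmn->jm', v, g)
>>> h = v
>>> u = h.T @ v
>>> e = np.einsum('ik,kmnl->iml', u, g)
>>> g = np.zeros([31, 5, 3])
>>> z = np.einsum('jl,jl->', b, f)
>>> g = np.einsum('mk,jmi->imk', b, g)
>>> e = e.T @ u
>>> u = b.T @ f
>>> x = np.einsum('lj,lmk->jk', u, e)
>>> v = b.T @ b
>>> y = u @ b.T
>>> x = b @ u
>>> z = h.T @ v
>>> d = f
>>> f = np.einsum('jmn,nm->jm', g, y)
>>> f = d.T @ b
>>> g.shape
(3, 5, 7)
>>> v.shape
(7, 7)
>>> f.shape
(7, 7)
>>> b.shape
(5, 7)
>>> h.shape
(7, 11)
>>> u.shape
(7, 7)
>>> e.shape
(7, 5, 11)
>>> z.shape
(11, 7)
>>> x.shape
(5, 7)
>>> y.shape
(7, 5)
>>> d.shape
(5, 7)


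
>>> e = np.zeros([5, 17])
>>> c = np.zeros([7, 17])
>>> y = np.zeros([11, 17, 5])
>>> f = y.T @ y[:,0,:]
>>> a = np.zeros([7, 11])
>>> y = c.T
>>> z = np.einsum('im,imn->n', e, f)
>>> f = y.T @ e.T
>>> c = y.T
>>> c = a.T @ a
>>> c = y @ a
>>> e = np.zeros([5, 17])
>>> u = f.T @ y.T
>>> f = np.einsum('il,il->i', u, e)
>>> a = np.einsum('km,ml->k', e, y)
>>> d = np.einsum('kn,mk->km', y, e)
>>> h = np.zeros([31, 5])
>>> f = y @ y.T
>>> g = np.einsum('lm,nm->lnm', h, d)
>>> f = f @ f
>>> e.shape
(5, 17)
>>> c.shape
(17, 11)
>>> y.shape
(17, 7)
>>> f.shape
(17, 17)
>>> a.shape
(5,)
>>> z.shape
(5,)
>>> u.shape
(5, 17)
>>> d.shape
(17, 5)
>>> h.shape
(31, 5)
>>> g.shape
(31, 17, 5)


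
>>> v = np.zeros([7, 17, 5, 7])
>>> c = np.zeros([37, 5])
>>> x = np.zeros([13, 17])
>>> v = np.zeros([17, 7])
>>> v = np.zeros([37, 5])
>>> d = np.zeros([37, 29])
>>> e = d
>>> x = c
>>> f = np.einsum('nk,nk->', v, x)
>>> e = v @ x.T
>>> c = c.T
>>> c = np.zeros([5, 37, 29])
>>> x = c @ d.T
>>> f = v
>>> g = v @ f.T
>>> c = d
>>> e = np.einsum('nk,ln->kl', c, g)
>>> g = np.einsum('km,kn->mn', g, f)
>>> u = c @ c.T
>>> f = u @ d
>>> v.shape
(37, 5)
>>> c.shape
(37, 29)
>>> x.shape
(5, 37, 37)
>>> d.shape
(37, 29)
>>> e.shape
(29, 37)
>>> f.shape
(37, 29)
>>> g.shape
(37, 5)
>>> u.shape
(37, 37)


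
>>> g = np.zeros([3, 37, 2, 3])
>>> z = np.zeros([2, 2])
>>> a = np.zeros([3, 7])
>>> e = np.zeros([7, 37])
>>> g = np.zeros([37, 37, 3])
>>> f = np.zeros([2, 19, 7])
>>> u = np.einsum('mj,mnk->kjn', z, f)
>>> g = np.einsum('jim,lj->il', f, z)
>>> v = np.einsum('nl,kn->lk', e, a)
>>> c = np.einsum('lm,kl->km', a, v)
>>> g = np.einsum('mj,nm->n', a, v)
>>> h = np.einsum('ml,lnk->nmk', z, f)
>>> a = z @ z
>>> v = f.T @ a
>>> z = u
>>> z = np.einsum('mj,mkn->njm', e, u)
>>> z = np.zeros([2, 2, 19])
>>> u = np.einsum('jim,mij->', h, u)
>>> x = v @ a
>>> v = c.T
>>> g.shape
(37,)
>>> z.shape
(2, 2, 19)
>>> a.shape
(2, 2)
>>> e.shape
(7, 37)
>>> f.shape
(2, 19, 7)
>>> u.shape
()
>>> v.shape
(7, 37)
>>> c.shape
(37, 7)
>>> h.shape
(19, 2, 7)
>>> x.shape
(7, 19, 2)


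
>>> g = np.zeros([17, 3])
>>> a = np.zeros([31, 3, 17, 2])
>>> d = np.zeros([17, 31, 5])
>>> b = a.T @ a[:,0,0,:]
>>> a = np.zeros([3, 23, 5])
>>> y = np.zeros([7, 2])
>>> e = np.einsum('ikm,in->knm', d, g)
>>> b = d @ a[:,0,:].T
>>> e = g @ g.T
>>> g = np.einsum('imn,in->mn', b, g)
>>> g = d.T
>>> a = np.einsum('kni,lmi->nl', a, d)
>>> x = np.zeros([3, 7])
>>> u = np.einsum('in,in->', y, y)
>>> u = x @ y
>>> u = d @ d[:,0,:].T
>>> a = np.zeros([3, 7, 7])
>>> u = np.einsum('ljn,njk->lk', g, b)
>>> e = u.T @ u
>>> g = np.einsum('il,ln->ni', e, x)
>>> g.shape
(7, 3)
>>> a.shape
(3, 7, 7)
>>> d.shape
(17, 31, 5)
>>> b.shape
(17, 31, 3)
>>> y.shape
(7, 2)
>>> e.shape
(3, 3)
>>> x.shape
(3, 7)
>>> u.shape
(5, 3)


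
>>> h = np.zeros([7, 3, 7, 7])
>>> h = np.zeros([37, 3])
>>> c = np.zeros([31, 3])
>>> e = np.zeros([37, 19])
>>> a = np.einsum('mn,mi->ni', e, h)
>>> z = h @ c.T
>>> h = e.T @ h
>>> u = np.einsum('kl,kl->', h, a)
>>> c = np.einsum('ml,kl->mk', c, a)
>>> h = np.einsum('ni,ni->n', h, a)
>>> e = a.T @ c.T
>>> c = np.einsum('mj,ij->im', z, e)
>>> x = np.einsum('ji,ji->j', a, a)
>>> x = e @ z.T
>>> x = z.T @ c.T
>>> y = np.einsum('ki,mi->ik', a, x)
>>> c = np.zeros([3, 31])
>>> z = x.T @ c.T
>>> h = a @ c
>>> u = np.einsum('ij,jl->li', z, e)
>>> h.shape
(19, 31)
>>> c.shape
(3, 31)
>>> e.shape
(3, 31)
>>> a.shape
(19, 3)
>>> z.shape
(3, 3)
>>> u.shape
(31, 3)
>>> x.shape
(31, 3)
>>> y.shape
(3, 19)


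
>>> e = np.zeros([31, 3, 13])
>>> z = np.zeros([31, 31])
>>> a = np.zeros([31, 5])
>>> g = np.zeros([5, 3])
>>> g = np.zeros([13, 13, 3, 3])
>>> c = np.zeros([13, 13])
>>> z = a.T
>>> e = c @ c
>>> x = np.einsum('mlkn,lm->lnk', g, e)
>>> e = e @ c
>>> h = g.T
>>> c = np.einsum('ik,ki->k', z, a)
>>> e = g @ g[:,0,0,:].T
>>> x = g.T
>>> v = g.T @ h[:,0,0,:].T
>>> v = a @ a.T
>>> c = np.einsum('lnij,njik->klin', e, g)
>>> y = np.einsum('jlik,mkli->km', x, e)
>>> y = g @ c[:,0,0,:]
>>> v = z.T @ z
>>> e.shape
(13, 13, 3, 13)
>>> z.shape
(5, 31)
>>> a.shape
(31, 5)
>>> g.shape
(13, 13, 3, 3)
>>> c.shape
(3, 13, 3, 13)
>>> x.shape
(3, 3, 13, 13)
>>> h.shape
(3, 3, 13, 13)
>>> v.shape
(31, 31)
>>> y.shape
(13, 13, 3, 13)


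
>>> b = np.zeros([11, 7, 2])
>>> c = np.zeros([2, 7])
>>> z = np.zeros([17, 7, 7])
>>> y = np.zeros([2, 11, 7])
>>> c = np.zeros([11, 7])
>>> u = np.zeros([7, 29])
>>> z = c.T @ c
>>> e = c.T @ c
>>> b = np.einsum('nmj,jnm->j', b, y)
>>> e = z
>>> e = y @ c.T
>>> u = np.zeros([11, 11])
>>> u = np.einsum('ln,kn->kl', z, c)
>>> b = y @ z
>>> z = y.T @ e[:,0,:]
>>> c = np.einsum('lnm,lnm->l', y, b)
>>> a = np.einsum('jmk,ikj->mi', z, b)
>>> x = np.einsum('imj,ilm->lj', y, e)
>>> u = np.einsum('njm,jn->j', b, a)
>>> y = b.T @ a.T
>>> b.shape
(2, 11, 7)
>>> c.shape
(2,)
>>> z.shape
(7, 11, 11)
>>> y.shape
(7, 11, 11)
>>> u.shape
(11,)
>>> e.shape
(2, 11, 11)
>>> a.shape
(11, 2)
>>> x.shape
(11, 7)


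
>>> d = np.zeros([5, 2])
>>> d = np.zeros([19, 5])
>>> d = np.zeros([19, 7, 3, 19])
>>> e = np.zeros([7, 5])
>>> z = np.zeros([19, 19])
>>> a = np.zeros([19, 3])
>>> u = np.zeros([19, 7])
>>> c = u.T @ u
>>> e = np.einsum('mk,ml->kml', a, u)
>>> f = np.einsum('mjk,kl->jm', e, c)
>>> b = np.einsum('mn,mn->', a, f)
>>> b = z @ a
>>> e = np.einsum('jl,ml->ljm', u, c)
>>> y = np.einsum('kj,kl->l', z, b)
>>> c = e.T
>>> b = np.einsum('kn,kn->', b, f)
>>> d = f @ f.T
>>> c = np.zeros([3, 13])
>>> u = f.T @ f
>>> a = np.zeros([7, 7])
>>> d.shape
(19, 19)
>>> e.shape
(7, 19, 7)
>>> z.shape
(19, 19)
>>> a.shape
(7, 7)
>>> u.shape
(3, 3)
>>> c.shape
(3, 13)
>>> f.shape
(19, 3)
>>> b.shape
()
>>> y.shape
(3,)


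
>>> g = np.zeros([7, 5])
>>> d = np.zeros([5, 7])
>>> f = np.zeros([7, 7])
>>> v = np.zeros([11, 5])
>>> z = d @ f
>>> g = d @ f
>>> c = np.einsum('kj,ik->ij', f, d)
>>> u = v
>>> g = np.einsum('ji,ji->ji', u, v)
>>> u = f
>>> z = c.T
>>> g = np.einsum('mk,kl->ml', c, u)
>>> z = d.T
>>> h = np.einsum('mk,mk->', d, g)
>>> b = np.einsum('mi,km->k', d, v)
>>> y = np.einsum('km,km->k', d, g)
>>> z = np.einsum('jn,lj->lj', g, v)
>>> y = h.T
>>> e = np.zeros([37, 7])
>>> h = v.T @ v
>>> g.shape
(5, 7)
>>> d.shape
(5, 7)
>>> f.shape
(7, 7)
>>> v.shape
(11, 5)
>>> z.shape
(11, 5)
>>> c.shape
(5, 7)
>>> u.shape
(7, 7)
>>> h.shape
(5, 5)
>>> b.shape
(11,)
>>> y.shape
()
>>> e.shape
(37, 7)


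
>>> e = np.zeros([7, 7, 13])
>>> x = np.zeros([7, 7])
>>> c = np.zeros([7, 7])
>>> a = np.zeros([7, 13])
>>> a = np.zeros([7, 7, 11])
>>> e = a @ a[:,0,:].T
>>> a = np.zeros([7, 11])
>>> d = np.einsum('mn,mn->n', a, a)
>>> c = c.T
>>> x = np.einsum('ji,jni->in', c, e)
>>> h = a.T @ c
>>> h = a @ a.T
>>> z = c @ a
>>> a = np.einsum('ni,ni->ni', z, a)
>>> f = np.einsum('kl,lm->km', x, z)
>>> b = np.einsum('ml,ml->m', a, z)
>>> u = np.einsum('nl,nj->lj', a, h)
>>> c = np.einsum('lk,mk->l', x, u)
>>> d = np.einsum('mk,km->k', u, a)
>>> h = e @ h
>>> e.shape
(7, 7, 7)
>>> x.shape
(7, 7)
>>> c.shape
(7,)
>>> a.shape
(7, 11)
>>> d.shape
(7,)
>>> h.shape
(7, 7, 7)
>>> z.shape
(7, 11)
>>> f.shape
(7, 11)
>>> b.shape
(7,)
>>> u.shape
(11, 7)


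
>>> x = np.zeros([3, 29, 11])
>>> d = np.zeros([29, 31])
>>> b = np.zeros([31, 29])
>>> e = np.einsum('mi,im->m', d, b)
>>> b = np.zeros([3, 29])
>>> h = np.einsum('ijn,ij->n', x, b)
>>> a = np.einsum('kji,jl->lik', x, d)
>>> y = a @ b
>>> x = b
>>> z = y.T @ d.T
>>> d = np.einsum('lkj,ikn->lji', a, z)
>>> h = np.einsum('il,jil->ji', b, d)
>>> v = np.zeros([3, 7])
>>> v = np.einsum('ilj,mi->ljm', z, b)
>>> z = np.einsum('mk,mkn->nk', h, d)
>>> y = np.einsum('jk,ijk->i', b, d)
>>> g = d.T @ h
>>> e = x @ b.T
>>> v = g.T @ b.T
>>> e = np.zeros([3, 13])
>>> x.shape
(3, 29)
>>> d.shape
(31, 3, 29)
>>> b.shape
(3, 29)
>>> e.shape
(3, 13)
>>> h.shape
(31, 3)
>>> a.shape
(31, 11, 3)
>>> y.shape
(31,)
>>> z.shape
(29, 3)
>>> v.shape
(3, 3, 3)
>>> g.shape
(29, 3, 3)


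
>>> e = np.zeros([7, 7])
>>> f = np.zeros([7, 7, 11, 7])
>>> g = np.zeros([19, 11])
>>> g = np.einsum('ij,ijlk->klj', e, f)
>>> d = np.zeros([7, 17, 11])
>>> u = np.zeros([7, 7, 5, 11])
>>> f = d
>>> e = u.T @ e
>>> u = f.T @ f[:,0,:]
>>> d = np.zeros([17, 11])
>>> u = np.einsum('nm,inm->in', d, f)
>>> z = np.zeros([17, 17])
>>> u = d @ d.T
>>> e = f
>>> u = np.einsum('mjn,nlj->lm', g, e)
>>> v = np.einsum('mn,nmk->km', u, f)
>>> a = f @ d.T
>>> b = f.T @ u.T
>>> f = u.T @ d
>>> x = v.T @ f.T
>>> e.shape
(7, 17, 11)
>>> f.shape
(7, 11)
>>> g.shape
(7, 11, 7)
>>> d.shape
(17, 11)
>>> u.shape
(17, 7)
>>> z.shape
(17, 17)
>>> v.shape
(11, 17)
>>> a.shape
(7, 17, 17)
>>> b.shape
(11, 17, 17)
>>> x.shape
(17, 7)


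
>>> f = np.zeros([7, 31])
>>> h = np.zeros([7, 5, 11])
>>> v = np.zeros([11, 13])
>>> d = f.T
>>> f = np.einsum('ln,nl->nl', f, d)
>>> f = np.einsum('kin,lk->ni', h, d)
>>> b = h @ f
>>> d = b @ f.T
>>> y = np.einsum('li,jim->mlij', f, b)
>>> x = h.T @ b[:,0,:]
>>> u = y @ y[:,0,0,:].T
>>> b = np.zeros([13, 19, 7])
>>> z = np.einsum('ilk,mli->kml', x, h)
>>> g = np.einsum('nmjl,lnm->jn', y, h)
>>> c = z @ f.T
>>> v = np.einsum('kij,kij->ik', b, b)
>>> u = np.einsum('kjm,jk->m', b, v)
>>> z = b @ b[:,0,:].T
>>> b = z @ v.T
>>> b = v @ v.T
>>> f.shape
(11, 5)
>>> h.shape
(7, 5, 11)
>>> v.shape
(19, 13)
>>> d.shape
(7, 5, 11)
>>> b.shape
(19, 19)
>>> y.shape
(5, 11, 5, 7)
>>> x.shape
(11, 5, 5)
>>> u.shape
(7,)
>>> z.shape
(13, 19, 13)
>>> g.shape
(5, 5)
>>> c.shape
(5, 7, 11)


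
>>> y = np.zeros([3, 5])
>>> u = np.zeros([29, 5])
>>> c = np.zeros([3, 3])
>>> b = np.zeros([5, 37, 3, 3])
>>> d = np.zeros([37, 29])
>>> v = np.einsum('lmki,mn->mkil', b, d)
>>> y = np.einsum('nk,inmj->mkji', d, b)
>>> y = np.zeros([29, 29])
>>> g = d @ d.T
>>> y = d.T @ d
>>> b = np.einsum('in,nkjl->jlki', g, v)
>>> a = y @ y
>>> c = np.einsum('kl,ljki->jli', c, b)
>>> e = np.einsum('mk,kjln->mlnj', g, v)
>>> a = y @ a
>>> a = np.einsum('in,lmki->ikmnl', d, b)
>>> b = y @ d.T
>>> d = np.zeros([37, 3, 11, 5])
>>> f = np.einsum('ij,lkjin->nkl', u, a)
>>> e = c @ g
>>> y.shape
(29, 29)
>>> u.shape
(29, 5)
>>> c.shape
(5, 3, 37)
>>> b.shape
(29, 37)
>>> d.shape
(37, 3, 11, 5)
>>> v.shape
(37, 3, 3, 5)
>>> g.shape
(37, 37)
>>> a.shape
(37, 3, 5, 29, 3)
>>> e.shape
(5, 3, 37)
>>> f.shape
(3, 3, 37)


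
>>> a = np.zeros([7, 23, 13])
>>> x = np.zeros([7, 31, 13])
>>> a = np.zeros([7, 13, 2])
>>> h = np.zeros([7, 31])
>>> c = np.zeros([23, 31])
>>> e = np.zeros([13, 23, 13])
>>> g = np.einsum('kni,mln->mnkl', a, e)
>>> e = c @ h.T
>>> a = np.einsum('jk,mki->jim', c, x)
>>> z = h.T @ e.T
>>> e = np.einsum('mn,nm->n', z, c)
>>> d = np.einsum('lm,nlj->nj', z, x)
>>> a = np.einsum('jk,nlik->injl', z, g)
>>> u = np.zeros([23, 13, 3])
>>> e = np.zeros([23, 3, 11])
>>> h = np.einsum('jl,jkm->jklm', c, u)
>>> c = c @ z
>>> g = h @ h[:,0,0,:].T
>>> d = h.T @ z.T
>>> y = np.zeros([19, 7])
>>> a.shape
(7, 13, 31, 13)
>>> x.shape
(7, 31, 13)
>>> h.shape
(23, 13, 31, 3)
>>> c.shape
(23, 23)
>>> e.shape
(23, 3, 11)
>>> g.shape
(23, 13, 31, 23)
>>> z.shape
(31, 23)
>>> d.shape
(3, 31, 13, 31)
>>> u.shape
(23, 13, 3)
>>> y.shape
(19, 7)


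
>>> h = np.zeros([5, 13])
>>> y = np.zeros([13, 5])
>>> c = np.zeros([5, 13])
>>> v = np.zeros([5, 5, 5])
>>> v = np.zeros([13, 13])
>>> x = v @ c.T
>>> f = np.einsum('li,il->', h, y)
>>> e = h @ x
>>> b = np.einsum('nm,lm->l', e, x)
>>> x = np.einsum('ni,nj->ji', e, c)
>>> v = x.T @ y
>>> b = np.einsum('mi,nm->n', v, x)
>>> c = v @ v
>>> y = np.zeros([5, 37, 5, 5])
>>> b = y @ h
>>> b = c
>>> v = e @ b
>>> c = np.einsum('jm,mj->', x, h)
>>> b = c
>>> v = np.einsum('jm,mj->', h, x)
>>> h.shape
(5, 13)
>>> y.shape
(5, 37, 5, 5)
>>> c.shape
()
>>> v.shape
()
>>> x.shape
(13, 5)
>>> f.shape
()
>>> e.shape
(5, 5)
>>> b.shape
()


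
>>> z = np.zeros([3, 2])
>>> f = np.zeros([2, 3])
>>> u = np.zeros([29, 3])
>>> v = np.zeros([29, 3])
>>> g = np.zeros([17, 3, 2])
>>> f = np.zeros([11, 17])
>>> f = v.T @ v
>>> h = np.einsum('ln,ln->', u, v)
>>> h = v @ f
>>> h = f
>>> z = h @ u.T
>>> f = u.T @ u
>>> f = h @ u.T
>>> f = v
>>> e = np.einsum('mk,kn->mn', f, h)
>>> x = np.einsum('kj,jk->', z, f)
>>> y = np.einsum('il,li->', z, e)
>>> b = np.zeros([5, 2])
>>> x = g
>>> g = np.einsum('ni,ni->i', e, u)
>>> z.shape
(3, 29)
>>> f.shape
(29, 3)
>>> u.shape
(29, 3)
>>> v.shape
(29, 3)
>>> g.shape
(3,)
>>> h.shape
(3, 3)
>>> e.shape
(29, 3)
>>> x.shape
(17, 3, 2)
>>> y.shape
()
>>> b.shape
(5, 2)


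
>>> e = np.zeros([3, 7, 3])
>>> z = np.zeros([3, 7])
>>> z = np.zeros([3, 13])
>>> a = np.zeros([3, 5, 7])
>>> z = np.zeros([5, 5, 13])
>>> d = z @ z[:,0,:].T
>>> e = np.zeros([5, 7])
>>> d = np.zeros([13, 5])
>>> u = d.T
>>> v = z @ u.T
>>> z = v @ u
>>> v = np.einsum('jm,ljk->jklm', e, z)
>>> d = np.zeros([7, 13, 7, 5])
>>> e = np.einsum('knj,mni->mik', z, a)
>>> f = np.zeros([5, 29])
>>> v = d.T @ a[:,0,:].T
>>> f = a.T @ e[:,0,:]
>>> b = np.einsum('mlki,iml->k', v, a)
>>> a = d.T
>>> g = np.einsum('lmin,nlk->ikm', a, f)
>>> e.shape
(3, 7, 5)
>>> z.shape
(5, 5, 13)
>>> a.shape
(5, 7, 13, 7)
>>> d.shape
(7, 13, 7, 5)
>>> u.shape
(5, 13)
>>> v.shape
(5, 7, 13, 3)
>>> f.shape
(7, 5, 5)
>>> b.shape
(13,)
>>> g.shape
(13, 5, 7)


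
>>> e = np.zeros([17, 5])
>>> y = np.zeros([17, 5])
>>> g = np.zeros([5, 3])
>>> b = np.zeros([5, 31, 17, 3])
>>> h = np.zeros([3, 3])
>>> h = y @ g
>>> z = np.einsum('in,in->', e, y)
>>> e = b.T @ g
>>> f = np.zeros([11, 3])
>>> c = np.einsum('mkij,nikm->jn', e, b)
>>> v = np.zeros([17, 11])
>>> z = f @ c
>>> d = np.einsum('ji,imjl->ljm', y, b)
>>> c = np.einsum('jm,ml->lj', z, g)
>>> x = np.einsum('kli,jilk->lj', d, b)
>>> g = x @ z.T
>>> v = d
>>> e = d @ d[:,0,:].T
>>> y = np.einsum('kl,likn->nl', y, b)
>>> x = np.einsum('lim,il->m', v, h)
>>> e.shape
(3, 17, 3)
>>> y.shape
(3, 5)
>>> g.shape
(17, 11)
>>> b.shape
(5, 31, 17, 3)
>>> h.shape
(17, 3)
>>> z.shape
(11, 5)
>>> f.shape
(11, 3)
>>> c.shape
(3, 11)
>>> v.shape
(3, 17, 31)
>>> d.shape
(3, 17, 31)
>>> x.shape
(31,)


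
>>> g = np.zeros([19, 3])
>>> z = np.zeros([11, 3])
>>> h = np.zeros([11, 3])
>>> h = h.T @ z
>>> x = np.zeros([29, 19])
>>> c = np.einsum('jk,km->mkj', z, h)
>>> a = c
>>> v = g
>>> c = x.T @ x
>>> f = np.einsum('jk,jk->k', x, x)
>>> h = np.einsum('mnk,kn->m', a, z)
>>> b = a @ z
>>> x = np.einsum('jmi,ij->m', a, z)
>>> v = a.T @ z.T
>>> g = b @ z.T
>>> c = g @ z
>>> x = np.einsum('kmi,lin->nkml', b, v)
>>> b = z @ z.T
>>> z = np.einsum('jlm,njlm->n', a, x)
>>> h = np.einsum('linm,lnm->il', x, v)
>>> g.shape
(3, 3, 11)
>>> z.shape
(11,)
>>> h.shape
(3, 11)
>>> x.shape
(11, 3, 3, 11)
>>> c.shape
(3, 3, 3)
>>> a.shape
(3, 3, 11)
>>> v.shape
(11, 3, 11)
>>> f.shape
(19,)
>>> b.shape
(11, 11)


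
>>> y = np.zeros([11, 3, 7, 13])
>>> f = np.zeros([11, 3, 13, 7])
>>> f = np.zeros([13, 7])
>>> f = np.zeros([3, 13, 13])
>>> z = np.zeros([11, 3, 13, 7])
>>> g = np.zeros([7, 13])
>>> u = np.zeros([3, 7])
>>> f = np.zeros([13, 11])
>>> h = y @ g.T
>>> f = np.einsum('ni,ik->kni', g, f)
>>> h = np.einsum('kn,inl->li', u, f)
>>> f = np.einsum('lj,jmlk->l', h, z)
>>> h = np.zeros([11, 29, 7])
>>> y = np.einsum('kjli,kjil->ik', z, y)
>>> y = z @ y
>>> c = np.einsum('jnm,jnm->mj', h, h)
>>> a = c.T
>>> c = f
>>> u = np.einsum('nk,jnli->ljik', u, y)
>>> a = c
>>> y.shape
(11, 3, 13, 11)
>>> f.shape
(13,)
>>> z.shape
(11, 3, 13, 7)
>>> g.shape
(7, 13)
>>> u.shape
(13, 11, 11, 7)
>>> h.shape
(11, 29, 7)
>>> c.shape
(13,)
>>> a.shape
(13,)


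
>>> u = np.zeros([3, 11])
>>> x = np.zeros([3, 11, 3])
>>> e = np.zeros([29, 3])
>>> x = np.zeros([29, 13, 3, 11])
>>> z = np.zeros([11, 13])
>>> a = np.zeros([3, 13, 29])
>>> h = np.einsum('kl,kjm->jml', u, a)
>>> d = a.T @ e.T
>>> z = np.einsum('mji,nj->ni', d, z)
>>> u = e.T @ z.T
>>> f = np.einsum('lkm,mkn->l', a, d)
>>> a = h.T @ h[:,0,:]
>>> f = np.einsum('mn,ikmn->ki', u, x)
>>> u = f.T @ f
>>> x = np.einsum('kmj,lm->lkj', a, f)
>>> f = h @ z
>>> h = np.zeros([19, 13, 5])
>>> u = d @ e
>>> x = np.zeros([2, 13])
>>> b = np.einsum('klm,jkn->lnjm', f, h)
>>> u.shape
(29, 13, 3)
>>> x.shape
(2, 13)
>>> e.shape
(29, 3)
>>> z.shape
(11, 29)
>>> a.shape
(11, 29, 11)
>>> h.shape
(19, 13, 5)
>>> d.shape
(29, 13, 29)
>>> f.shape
(13, 29, 29)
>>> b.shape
(29, 5, 19, 29)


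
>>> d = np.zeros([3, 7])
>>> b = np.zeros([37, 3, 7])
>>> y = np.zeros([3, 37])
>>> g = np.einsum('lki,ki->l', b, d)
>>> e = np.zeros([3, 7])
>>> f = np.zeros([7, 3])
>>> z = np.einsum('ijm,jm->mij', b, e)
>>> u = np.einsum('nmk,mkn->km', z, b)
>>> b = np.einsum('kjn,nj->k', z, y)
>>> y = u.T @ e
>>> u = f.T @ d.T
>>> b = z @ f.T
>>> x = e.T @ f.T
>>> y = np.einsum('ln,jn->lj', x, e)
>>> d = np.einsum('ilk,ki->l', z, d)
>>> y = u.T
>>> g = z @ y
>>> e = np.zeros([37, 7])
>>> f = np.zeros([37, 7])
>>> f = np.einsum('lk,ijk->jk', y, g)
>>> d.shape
(37,)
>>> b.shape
(7, 37, 7)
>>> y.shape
(3, 3)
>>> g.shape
(7, 37, 3)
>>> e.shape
(37, 7)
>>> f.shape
(37, 3)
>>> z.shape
(7, 37, 3)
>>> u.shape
(3, 3)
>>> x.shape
(7, 7)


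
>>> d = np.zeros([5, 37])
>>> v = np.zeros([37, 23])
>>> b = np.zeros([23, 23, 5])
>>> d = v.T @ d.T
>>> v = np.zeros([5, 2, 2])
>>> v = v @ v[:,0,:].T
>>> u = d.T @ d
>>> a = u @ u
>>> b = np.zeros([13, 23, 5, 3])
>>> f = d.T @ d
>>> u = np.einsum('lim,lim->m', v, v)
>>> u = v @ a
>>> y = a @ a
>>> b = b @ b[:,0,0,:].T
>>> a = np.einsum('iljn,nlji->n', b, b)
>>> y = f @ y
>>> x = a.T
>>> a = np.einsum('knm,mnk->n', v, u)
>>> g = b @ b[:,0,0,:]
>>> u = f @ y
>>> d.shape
(23, 5)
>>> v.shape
(5, 2, 5)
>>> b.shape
(13, 23, 5, 13)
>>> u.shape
(5, 5)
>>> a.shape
(2,)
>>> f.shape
(5, 5)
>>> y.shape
(5, 5)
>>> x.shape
(13,)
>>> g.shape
(13, 23, 5, 13)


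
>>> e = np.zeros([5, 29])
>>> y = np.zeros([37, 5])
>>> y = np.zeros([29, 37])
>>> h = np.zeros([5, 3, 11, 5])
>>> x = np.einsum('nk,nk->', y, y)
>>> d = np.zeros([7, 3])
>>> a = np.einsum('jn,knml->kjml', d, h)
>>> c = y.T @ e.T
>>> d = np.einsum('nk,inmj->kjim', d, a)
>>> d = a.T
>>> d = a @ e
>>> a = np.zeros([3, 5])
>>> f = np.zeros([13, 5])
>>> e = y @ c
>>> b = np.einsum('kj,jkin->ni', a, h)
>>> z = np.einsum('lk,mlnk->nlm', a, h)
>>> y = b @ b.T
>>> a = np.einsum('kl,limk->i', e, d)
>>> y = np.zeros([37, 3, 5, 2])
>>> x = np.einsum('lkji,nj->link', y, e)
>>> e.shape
(29, 5)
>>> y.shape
(37, 3, 5, 2)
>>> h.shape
(5, 3, 11, 5)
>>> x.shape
(37, 2, 29, 3)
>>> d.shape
(5, 7, 11, 29)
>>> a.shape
(7,)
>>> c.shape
(37, 5)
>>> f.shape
(13, 5)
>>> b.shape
(5, 11)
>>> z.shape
(11, 3, 5)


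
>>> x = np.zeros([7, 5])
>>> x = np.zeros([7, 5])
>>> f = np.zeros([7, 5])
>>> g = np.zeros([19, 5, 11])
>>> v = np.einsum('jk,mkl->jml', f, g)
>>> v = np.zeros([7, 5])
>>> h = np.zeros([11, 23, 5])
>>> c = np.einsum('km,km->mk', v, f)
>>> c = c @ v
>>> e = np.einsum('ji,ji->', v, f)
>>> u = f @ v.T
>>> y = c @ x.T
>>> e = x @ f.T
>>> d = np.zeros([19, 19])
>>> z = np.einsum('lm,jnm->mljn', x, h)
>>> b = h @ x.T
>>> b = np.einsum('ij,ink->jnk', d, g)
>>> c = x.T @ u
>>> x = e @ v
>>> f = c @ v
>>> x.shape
(7, 5)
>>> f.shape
(5, 5)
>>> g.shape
(19, 5, 11)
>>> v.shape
(7, 5)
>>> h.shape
(11, 23, 5)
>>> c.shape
(5, 7)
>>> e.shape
(7, 7)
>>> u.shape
(7, 7)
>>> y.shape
(5, 7)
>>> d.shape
(19, 19)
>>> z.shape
(5, 7, 11, 23)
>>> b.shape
(19, 5, 11)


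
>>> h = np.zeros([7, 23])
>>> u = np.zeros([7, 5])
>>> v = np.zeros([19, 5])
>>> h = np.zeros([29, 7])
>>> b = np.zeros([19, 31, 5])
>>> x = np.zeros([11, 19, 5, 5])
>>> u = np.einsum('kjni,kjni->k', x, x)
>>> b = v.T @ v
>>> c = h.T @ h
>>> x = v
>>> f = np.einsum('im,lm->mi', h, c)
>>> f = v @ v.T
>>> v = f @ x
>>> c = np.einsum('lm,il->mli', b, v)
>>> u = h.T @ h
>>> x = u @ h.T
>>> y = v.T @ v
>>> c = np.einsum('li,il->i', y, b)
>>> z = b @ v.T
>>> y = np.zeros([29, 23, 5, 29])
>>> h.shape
(29, 7)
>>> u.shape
(7, 7)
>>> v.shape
(19, 5)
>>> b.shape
(5, 5)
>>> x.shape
(7, 29)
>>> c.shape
(5,)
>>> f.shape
(19, 19)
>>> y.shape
(29, 23, 5, 29)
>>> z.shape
(5, 19)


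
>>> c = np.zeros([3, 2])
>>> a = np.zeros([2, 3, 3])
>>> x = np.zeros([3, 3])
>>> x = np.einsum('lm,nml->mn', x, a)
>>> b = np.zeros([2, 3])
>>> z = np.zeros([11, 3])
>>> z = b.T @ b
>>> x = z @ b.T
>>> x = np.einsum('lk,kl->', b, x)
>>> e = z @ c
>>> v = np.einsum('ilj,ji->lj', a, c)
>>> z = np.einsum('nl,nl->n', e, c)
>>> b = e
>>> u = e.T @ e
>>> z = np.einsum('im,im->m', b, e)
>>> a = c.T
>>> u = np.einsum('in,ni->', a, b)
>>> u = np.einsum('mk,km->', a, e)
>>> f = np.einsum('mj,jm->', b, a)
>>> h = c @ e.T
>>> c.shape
(3, 2)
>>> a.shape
(2, 3)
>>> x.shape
()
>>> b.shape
(3, 2)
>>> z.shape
(2,)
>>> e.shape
(3, 2)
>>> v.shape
(3, 3)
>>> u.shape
()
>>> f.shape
()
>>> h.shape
(3, 3)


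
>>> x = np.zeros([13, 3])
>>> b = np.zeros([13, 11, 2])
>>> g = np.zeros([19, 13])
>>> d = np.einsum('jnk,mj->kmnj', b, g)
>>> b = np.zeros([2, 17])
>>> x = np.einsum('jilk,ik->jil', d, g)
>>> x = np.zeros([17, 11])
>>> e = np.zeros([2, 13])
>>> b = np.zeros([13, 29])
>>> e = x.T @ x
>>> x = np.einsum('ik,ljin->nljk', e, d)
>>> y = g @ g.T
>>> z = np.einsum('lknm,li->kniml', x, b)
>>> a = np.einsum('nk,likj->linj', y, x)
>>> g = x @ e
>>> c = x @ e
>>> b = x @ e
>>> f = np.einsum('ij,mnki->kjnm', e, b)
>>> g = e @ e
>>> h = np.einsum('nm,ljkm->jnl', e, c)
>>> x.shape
(13, 2, 19, 11)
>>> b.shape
(13, 2, 19, 11)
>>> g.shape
(11, 11)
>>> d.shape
(2, 19, 11, 13)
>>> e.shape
(11, 11)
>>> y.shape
(19, 19)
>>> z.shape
(2, 19, 29, 11, 13)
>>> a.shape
(13, 2, 19, 11)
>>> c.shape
(13, 2, 19, 11)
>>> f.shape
(19, 11, 2, 13)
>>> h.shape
(2, 11, 13)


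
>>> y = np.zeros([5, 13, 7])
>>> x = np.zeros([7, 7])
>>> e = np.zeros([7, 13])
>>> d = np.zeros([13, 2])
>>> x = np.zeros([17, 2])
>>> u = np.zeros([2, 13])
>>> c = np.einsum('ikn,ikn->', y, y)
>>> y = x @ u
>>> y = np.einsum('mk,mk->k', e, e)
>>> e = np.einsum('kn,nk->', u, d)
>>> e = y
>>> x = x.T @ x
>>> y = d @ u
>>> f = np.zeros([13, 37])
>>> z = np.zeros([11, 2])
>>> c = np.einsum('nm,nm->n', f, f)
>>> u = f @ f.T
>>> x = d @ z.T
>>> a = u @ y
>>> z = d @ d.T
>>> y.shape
(13, 13)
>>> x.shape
(13, 11)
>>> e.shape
(13,)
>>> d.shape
(13, 2)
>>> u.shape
(13, 13)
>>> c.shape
(13,)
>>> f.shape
(13, 37)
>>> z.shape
(13, 13)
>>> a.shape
(13, 13)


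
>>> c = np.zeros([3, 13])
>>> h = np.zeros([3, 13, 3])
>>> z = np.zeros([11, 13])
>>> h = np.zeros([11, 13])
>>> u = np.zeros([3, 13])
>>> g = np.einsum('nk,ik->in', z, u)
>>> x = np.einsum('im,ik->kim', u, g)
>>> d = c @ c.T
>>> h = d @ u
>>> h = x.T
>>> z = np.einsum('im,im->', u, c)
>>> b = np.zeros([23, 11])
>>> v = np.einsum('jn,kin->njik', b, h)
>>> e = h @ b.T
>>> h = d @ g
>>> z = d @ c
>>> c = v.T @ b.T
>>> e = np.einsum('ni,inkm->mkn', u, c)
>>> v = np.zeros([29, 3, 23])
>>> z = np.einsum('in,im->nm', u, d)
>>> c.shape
(13, 3, 23, 23)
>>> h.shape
(3, 11)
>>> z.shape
(13, 3)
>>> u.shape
(3, 13)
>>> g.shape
(3, 11)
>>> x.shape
(11, 3, 13)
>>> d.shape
(3, 3)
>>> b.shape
(23, 11)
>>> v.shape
(29, 3, 23)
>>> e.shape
(23, 23, 3)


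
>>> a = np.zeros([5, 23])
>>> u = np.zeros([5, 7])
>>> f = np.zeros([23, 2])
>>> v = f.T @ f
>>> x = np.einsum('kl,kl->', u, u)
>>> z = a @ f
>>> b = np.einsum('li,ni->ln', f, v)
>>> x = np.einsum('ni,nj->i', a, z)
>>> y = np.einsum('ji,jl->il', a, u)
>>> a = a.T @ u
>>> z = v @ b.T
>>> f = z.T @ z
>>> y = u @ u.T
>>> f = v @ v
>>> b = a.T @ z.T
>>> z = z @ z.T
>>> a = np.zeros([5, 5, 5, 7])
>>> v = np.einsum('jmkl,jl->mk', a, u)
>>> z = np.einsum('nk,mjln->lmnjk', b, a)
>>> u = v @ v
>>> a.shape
(5, 5, 5, 7)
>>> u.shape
(5, 5)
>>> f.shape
(2, 2)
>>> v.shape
(5, 5)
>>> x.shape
(23,)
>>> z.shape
(5, 5, 7, 5, 2)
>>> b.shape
(7, 2)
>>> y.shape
(5, 5)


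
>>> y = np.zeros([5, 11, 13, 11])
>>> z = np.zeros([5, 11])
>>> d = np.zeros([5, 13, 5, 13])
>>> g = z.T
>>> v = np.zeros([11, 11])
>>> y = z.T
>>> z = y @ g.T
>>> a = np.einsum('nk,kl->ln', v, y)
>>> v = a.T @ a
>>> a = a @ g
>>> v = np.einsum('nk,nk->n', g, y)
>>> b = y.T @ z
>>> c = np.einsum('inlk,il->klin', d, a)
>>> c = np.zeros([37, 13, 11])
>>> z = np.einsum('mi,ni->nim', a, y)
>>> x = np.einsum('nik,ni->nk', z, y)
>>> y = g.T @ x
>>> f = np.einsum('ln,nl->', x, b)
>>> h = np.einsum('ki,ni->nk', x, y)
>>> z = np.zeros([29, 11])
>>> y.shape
(5, 5)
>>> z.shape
(29, 11)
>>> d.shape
(5, 13, 5, 13)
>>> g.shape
(11, 5)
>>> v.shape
(11,)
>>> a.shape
(5, 5)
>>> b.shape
(5, 11)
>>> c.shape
(37, 13, 11)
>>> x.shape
(11, 5)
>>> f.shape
()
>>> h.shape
(5, 11)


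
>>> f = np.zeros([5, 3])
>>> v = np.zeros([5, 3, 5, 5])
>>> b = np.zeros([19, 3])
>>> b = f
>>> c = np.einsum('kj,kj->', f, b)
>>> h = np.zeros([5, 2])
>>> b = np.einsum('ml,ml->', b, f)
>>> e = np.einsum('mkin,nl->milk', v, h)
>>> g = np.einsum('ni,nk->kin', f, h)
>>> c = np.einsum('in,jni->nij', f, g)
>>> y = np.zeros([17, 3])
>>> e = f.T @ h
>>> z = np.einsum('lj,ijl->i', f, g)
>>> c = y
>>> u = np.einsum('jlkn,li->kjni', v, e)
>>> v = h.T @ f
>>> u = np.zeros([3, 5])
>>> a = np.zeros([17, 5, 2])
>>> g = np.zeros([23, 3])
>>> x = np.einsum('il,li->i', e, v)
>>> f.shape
(5, 3)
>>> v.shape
(2, 3)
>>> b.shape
()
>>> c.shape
(17, 3)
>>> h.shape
(5, 2)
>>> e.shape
(3, 2)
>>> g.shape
(23, 3)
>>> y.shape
(17, 3)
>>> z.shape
(2,)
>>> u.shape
(3, 5)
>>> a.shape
(17, 5, 2)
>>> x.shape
(3,)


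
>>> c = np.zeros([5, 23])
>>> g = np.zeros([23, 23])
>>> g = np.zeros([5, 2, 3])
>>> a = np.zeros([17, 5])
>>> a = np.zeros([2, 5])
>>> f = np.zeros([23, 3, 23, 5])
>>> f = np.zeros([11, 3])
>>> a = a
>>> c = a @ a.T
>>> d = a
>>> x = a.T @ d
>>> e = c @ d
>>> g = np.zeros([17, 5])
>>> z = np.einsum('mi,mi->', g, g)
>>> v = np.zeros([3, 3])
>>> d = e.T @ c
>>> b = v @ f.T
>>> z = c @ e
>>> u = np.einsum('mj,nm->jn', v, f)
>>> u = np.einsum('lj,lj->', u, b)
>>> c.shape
(2, 2)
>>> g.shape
(17, 5)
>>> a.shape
(2, 5)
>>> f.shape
(11, 3)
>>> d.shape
(5, 2)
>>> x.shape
(5, 5)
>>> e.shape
(2, 5)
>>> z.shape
(2, 5)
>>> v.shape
(3, 3)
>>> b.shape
(3, 11)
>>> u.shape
()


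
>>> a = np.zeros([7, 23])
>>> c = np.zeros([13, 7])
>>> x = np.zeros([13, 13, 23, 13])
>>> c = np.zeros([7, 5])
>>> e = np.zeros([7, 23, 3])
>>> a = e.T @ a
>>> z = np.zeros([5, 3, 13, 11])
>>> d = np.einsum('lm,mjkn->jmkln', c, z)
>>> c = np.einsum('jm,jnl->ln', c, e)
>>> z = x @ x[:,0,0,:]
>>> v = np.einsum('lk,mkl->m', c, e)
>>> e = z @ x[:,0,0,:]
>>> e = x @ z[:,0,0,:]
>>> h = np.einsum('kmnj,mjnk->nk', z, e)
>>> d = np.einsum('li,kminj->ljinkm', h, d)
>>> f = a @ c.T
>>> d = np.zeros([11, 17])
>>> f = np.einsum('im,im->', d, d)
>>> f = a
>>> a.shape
(3, 23, 23)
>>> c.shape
(3, 23)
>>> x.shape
(13, 13, 23, 13)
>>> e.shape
(13, 13, 23, 13)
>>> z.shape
(13, 13, 23, 13)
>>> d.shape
(11, 17)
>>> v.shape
(7,)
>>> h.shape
(23, 13)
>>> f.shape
(3, 23, 23)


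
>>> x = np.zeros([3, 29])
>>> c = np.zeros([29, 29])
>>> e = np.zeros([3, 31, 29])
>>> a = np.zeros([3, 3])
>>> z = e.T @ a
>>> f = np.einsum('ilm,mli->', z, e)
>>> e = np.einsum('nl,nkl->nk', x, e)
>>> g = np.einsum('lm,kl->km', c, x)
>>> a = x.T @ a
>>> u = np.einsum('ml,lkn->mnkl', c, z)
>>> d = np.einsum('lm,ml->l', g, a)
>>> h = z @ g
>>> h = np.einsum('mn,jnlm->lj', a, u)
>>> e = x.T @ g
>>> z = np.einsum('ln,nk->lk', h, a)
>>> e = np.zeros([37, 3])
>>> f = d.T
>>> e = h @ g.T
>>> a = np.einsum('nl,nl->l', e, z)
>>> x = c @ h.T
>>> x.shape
(29, 31)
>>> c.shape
(29, 29)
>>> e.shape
(31, 3)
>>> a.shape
(3,)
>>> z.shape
(31, 3)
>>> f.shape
(3,)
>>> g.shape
(3, 29)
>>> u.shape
(29, 3, 31, 29)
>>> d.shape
(3,)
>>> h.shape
(31, 29)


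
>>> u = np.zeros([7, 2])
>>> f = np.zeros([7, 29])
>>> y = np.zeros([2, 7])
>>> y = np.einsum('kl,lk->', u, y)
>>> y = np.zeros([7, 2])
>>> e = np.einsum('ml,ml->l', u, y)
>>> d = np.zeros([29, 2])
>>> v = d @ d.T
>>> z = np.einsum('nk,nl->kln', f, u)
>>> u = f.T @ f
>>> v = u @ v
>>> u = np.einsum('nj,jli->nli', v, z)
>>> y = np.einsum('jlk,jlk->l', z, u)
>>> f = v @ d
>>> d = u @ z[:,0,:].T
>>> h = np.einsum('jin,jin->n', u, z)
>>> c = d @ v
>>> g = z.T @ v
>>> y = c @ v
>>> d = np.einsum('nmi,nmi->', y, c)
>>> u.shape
(29, 2, 7)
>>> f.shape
(29, 2)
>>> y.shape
(29, 2, 29)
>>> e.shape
(2,)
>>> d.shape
()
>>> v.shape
(29, 29)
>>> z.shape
(29, 2, 7)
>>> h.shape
(7,)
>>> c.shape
(29, 2, 29)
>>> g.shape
(7, 2, 29)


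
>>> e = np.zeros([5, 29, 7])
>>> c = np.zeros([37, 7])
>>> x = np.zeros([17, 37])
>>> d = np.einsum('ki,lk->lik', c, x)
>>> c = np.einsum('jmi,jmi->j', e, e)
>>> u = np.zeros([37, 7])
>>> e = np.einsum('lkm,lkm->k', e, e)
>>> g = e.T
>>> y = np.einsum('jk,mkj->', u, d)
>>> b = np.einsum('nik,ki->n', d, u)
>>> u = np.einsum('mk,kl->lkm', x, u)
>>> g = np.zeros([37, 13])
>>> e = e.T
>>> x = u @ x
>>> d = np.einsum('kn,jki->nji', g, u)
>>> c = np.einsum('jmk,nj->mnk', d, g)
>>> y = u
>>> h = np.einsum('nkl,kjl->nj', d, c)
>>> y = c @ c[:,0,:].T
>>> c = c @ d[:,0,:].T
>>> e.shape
(29,)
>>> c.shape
(7, 37, 13)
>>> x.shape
(7, 37, 37)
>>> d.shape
(13, 7, 17)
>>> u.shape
(7, 37, 17)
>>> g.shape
(37, 13)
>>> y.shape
(7, 37, 7)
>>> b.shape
(17,)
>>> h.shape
(13, 37)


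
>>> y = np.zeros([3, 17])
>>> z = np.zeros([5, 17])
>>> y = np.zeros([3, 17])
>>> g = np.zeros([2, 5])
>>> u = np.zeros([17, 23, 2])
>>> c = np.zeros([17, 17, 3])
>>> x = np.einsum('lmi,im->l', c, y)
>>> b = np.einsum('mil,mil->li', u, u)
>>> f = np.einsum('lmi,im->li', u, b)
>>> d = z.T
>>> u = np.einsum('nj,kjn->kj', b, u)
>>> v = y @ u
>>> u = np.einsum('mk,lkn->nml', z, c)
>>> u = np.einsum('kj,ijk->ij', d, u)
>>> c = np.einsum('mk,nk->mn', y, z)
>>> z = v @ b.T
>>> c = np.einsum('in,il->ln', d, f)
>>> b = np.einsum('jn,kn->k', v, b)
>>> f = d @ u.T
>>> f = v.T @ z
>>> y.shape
(3, 17)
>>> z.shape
(3, 2)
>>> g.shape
(2, 5)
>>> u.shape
(3, 5)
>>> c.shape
(2, 5)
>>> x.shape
(17,)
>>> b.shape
(2,)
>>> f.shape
(23, 2)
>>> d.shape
(17, 5)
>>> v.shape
(3, 23)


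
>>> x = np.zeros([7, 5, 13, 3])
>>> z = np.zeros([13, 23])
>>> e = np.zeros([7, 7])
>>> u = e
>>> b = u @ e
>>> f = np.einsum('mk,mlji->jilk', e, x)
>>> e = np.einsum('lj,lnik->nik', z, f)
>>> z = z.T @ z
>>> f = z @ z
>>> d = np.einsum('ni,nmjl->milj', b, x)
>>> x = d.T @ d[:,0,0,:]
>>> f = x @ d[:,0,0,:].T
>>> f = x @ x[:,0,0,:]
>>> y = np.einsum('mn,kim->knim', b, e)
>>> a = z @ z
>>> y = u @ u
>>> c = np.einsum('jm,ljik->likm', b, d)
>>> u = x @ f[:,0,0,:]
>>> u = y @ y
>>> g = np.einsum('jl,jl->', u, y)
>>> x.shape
(13, 3, 7, 13)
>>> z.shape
(23, 23)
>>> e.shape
(3, 5, 7)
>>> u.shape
(7, 7)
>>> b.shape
(7, 7)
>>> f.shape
(13, 3, 7, 13)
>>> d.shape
(5, 7, 3, 13)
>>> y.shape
(7, 7)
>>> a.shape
(23, 23)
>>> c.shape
(5, 3, 13, 7)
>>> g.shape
()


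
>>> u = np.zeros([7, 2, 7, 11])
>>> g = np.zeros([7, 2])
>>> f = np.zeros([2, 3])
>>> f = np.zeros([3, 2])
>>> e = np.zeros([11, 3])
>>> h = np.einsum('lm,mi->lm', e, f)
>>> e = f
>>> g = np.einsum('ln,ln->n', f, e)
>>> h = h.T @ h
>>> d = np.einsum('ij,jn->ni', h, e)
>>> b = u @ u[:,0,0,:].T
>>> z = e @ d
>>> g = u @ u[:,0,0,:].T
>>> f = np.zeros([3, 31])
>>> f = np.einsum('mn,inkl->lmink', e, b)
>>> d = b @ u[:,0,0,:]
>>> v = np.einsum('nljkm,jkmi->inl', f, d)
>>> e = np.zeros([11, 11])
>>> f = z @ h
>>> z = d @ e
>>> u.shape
(7, 2, 7, 11)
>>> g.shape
(7, 2, 7, 7)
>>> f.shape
(3, 3)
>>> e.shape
(11, 11)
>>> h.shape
(3, 3)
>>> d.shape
(7, 2, 7, 11)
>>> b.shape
(7, 2, 7, 7)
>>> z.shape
(7, 2, 7, 11)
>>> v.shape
(11, 7, 3)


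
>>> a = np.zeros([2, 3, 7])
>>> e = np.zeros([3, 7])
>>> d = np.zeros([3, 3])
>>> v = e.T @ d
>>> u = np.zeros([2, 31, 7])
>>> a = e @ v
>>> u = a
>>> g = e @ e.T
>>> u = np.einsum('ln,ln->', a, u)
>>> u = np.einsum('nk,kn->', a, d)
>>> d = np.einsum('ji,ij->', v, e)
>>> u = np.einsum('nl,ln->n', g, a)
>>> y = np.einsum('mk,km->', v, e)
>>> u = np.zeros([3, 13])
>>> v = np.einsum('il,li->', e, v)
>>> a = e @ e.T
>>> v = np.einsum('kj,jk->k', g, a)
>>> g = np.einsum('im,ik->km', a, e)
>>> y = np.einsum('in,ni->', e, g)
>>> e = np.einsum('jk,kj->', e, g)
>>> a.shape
(3, 3)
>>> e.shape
()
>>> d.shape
()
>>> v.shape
(3,)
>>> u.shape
(3, 13)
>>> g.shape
(7, 3)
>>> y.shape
()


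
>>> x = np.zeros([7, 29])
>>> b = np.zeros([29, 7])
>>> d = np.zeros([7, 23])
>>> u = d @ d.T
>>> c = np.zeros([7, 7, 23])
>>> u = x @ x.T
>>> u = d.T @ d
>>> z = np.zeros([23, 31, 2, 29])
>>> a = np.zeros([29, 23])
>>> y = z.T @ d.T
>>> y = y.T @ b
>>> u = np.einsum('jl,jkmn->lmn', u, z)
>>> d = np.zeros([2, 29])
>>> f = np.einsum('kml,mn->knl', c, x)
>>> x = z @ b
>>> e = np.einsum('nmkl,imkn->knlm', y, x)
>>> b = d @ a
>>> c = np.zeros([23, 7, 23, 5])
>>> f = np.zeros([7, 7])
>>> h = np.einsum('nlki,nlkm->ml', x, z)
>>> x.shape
(23, 31, 2, 7)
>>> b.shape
(2, 23)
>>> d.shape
(2, 29)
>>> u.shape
(23, 2, 29)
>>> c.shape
(23, 7, 23, 5)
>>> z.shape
(23, 31, 2, 29)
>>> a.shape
(29, 23)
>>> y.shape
(7, 31, 2, 7)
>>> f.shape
(7, 7)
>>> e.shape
(2, 7, 7, 31)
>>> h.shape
(29, 31)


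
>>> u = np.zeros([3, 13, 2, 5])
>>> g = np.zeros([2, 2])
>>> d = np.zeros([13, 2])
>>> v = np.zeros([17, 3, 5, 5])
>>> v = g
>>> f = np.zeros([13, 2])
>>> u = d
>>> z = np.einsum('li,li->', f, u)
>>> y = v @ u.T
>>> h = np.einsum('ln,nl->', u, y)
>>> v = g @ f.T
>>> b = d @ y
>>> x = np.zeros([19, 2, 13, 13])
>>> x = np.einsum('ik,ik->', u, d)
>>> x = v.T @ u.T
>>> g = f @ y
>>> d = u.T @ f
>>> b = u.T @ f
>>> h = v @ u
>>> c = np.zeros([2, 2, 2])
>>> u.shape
(13, 2)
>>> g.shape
(13, 13)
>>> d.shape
(2, 2)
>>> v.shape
(2, 13)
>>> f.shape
(13, 2)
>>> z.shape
()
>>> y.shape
(2, 13)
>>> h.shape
(2, 2)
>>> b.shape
(2, 2)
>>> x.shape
(13, 13)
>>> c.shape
(2, 2, 2)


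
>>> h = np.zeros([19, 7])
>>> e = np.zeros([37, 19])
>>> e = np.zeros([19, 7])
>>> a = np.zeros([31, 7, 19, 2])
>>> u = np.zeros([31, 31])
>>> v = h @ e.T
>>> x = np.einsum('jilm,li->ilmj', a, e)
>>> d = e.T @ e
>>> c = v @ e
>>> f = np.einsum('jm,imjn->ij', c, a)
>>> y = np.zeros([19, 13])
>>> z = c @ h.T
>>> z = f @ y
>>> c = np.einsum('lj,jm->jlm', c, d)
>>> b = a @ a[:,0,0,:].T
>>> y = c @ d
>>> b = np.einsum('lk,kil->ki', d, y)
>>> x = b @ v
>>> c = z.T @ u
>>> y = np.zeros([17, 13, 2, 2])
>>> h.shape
(19, 7)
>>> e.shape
(19, 7)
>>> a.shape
(31, 7, 19, 2)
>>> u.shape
(31, 31)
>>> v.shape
(19, 19)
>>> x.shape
(7, 19)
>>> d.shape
(7, 7)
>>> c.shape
(13, 31)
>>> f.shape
(31, 19)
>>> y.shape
(17, 13, 2, 2)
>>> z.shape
(31, 13)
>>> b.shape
(7, 19)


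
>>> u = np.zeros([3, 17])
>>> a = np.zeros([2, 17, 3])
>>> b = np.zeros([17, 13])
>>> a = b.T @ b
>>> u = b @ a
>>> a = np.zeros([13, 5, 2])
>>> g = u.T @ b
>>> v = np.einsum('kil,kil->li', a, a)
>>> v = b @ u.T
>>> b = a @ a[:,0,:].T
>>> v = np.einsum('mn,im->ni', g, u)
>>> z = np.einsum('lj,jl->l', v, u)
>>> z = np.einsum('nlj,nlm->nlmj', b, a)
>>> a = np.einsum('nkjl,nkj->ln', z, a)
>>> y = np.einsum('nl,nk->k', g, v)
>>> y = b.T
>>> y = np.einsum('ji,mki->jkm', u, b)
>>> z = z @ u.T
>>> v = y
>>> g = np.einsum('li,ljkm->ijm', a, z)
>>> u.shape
(17, 13)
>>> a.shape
(13, 13)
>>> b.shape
(13, 5, 13)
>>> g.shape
(13, 5, 17)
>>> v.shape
(17, 5, 13)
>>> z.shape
(13, 5, 2, 17)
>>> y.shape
(17, 5, 13)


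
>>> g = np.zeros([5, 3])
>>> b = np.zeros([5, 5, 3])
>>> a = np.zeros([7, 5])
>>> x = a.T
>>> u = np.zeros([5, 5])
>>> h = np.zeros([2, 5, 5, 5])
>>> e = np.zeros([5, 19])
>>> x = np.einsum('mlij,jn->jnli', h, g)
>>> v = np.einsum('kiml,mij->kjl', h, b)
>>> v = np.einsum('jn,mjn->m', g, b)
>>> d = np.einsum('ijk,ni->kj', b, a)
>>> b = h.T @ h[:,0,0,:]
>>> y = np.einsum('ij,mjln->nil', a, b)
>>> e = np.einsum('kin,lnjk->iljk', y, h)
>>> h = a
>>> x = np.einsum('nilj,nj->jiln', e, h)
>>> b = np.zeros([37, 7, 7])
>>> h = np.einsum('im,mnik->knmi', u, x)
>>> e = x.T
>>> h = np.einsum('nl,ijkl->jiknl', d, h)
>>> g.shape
(5, 3)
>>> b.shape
(37, 7, 7)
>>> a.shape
(7, 5)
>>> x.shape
(5, 2, 5, 7)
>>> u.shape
(5, 5)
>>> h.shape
(2, 7, 5, 3, 5)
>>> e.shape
(7, 5, 2, 5)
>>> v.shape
(5,)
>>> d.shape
(3, 5)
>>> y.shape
(5, 7, 5)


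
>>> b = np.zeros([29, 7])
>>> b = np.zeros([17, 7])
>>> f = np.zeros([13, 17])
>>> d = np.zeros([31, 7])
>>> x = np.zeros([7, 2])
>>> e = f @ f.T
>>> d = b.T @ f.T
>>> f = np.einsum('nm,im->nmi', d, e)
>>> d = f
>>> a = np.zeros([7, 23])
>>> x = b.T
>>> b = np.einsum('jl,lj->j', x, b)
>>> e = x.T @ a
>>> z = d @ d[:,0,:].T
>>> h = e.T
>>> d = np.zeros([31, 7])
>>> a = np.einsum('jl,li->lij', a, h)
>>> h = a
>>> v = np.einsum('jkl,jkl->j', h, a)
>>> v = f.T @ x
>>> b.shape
(7,)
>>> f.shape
(7, 13, 13)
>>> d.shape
(31, 7)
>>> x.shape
(7, 17)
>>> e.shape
(17, 23)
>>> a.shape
(23, 17, 7)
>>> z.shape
(7, 13, 7)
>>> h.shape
(23, 17, 7)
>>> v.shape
(13, 13, 17)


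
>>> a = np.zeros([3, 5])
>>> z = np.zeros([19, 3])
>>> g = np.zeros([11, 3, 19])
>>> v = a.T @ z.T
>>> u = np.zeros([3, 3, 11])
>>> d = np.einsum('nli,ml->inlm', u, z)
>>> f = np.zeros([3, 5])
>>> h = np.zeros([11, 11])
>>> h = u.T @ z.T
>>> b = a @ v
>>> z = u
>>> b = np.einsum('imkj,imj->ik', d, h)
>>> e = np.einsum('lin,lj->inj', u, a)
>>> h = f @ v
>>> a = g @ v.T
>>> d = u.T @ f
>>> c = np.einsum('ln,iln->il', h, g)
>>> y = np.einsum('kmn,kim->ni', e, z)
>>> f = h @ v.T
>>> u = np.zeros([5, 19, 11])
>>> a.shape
(11, 3, 5)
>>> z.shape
(3, 3, 11)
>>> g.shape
(11, 3, 19)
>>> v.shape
(5, 19)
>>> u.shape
(5, 19, 11)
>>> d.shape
(11, 3, 5)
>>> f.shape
(3, 5)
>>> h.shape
(3, 19)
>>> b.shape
(11, 3)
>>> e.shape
(3, 11, 5)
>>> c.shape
(11, 3)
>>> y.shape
(5, 3)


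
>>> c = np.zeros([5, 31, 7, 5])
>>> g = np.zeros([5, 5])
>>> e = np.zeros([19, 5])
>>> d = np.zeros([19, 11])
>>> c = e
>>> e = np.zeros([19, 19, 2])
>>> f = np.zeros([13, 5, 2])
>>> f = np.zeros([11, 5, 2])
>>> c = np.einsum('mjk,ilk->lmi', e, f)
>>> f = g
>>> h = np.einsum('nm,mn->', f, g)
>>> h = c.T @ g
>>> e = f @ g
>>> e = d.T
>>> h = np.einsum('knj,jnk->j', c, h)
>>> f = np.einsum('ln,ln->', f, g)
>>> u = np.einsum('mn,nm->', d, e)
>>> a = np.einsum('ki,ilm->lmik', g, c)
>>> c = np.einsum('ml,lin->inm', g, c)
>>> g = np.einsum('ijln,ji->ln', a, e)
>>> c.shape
(19, 11, 5)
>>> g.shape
(5, 5)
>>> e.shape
(11, 19)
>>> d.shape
(19, 11)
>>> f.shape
()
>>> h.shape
(11,)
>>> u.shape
()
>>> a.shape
(19, 11, 5, 5)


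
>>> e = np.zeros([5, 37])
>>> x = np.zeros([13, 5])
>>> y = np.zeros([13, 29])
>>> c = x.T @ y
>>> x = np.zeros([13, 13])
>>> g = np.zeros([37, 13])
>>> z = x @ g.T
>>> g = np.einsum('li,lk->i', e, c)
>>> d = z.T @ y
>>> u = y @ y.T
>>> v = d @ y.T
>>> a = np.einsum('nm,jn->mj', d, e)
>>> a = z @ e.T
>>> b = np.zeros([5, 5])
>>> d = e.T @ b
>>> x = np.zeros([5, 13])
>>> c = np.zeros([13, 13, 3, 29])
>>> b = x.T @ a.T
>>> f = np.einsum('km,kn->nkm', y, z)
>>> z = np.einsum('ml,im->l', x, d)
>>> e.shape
(5, 37)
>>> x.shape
(5, 13)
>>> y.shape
(13, 29)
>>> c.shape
(13, 13, 3, 29)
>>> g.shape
(37,)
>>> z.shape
(13,)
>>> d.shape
(37, 5)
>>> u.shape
(13, 13)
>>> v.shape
(37, 13)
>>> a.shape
(13, 5)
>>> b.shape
(13, 13)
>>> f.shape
(37, 13, 29)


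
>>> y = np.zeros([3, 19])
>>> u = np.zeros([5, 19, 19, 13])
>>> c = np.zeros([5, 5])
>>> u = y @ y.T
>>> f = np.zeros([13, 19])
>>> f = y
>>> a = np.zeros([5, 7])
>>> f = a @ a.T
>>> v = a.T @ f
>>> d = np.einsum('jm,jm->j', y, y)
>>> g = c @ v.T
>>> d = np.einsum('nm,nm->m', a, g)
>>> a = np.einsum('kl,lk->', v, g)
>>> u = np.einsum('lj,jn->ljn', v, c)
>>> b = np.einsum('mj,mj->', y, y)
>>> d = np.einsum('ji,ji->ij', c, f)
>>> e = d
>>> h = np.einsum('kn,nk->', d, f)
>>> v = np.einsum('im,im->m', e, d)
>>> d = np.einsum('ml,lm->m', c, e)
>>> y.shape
(3, 19)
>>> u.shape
(7, 5, 5)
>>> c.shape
(5, 5)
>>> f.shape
(5, 5)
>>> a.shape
()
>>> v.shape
(5,)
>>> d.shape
(5,)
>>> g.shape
(5, 7)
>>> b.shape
()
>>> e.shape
(5, 5)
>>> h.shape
()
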